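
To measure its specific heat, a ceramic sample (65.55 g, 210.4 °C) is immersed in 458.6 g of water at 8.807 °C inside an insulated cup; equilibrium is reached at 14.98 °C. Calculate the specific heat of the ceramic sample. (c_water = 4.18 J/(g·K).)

c ≈ 0.924 J/(g·K)

m_s c (T_s − T_f) = m_water c_water (T_f − T_0):
65.55·c·(210.4 − 14.98) = 458.6·4.18·(14.98 − 8.807)
12810 c = 11833  ⇒  c ≈ 0.9238 J/(g·K)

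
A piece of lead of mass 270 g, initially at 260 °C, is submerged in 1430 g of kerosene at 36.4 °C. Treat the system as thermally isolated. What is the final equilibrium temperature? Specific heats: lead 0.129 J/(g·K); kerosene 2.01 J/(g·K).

T_f = Σ m_i c_i T_i / Σ m_i c_i:
T_f = (34.83*260 + 2874.3*36.4) / (34.83 + 2874.3)
    = 113680 / 2909.1 ≈ 39.08 °C

T_f ≈ 39.1 °C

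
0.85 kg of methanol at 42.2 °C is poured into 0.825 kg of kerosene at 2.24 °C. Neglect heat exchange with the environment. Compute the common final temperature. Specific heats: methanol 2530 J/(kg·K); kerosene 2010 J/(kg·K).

T_f ≈ 24.8 °C

Net heat exchanged in the isolated system is zero:
0.85*2530*(T − 42.2) + 0.825*2010*(T − 2.24) = 0
(2150.5 + 1658.2) T = 2150.5*42.2 + 1658.2*2.24
T ≈ 24.80 °C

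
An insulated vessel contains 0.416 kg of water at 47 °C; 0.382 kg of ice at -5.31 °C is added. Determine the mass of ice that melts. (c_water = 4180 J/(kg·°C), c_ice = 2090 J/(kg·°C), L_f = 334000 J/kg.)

m_melted ≈ 0.232 kg

Heat available from the water dropping to 0 °C: 0.416·4180·47 = 81727 J.
Warming the ice to 0 °C takes 0.382·2090·5.31 = 4239.4 J, leaving 77488 J for melting.
To melt every bit of ice: 0.382·334000 = 127588 J.
Since 77488 < 127588 J, not all the ice melts; equilibrium is at 0 °C.
m_melt = 77488 / L_f = 0.232 kg.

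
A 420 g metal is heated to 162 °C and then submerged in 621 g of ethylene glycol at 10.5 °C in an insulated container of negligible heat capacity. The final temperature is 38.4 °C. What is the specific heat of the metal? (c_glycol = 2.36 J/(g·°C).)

m_s c (T_s − T_f) = m_glycol c_glycol (T_f − T_0):
420·c·(162 − 38.4) = 621·2.36·(38.4 − 10.5)
51912 c = 40889  ⇒  c ≈ 0.7877 J/(g·°C)

c ≈ 0.788 J/(g·°C)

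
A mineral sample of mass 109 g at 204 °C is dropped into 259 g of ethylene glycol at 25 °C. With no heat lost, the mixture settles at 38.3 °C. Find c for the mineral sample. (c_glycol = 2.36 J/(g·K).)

c ≈ 0.45 J/(g·K)

Let T be the final temperature. ΣQ_i = 0:
109×c×(38.3 − 204) + 259×2.36×(38.3 − 25) = 0
-18061 c = -8129.5
c = -8129.5/-18061 ≈ 0.4501 J/(g·K)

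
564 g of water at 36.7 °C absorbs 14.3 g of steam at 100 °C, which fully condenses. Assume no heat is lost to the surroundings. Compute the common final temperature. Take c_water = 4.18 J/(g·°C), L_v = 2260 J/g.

Sum of m c ΔT and latent-heat terms is zero:
steam→water at 100 °C releases m L_v = 14.3×2260 = 32318
  condensed water 100 °C→T: 59.77(T − 100)
  water warms: 564×4.18×(T − 36.7) = 2357.5(T − 36.7)
2417.3 T = 32318 + 5977.4 + 86521 = 124816
T ≈ 51.63 °C — below 100 °C, confirming all the steam condensed.

T_f ≈ 51.6 °C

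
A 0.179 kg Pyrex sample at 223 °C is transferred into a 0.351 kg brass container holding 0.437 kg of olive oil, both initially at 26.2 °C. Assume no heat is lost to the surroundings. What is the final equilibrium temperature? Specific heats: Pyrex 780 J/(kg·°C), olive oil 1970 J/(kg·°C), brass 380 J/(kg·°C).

Let T be the final temperature. ΣQ_i = 0:
0.179×780×(T − 223) + 0.437×1970×(T − 26.2) + 0.351×380×(T − 26.2) = 0
(139.62 + 860.89 + 133.38) T = 139.62×223 + 860.89×26.2 + 133.38×26.2
T = 57185 / 1133.9 = 50.4 °C

T_f ≈ 50.4 °C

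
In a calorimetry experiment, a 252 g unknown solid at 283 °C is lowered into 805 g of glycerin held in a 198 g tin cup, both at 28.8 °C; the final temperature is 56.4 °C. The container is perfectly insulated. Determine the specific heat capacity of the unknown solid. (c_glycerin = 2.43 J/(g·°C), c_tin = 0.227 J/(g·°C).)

c ≈ 0.967 J/(g·°C)

Energy conservation, ΣQ = 0:
252·c·(56.4 − 283) + 805·2.43·(56.4 − 28.8) + 198·0.227·(56.4 − 28.8) = 0
-57103 c = -55230
c = -55230/-57103 ≈ 0.9672 J/(g·°C)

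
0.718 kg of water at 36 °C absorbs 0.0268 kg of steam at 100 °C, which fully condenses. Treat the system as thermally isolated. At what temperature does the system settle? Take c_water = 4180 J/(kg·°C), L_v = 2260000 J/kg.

T_f ≈ 57.8 °C

Sum of m c ΔT and latent-heat terms is zero:
condense steam: −0.0268×2260000 = −60568; condensed water 100 °C→T: 112.02(T − 100); water warms: 0.718×4180×(T − 36) = 3001.2(T − 36)
3113.3 T = 60568 + 11202 + 108045 = 179815
T ≈ 57.76 °C — below 100 °C, confirming all the steam condensed.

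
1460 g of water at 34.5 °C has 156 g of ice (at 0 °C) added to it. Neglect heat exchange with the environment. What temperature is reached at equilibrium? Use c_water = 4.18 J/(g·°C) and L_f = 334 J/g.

T_f ≈ 23.5 °C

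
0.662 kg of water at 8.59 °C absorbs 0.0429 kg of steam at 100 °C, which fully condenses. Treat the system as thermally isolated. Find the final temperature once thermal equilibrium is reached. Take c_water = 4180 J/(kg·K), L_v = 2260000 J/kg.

T_f ≈ 47.1 °C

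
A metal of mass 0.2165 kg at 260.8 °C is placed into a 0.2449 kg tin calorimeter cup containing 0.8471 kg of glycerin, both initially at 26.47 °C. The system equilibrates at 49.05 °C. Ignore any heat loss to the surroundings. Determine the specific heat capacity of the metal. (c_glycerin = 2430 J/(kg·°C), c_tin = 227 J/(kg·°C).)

c ≈ 1040 J/(kg·°C)

Taking heat into each body as positive, Σ m c ΔT = 0:
0.2165·c·(49.05 − 260.8) + 0.8471·2430·(49.05 − 26.47) + 0.2449·227·(49.05 − 26.47) = 0
-45.84 c = -47735
c = -47735/-45.84 ≈ 1041 J/(kg·°C)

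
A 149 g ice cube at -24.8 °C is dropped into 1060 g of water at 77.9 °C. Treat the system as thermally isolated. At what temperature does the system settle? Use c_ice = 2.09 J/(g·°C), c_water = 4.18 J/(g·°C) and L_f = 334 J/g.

T_f ≈ 56.9 °C

Sum of m c ΔT and latent-heat terms is zero:
warm ice to 0 °C: 149×2.09×(0 − (-24.8)) = 7723
  fusion: m_ice L_f = 149×334 = 49766
  warm the meltwater: 622.82 T
  water cools: 1060×4.18×(T − 77.9) = 4430.8(T − 77.9)
5053.6 T = 345159 − 57489 = 287670
T ≈ 56.92 °C (positive, so assuming full melt was valid).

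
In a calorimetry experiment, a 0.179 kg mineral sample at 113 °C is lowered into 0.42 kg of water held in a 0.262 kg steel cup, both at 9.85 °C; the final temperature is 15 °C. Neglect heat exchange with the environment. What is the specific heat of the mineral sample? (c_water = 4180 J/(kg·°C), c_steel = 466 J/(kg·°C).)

Conservation of energy gives ΣQ = 0:
0.179×c×(15 − 113) + 0.42×4180×(15 − 9.85) + 0.262×466×(15 − 9.85) = 0
-17.54 c = -9670.1
c = -9670.1/-17.54 ≈ 551.3 J/(kg·°C)

c ≈ 551 J/(kg·°C)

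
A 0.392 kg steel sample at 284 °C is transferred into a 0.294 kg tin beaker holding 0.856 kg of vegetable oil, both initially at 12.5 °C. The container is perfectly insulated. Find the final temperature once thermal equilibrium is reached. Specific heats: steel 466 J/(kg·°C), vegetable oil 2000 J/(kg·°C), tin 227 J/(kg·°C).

Heat gained plus heat lost sum to zero:
0.392×466×(T − 284) + 0.856×2000×(T − 12.5) + 0.294×227×(T − 12.5) = 0
1961.4 T = 74113
T = 74113 / 1961.4 = 37.8 °C

T_f ≈ 37.8 °C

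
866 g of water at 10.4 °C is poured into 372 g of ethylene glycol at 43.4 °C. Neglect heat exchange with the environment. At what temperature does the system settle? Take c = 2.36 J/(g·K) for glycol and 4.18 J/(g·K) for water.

T_f ≈ 16.8 °C

Net heat exchanged in the isolated system is zero:
372×2.36×(T − 43.4) + 866×4.18×(T − 10.4) = 0
877.92(T − 43.4) + 3619.9(T − 10.4) = 0
(877.92 + 3619.9) T = 877.92×43.4 + 3619.9×10.4
T ≈ 16.84 °C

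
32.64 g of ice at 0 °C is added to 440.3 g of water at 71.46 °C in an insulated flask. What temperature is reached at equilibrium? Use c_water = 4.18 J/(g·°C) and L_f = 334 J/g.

Net heat exchanged in the isolated system is zero:
latent heat to melt: 32.64·334 = 10902
  meltwater 0→T: 32.64·4.18·T = 136.44 T
  water cools: 440.3·4.18·(T − 71.46) = 1840.5(T − 71.46)
1976.9 T = 131519 − 10902 = 120617
T ≈ 61.01 °C. Since T > 0 °C, the all-ice-melts assumption holds.

T_f ≈ 61.0 °C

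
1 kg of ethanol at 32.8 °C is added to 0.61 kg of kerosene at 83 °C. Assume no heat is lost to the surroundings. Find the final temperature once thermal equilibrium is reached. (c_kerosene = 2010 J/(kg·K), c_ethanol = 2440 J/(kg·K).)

T_f ≈ 49.6 °C

Set heat shed by the hot body equal to heat absorbed by the cold body:
0.61·2010·(83 − T) = 1·2440·(T − 32.8)
1226.1(83 − T) = 2440(T − 32.8)
3666.1 T = 181798  ⇒  T ≈ 49.59 °C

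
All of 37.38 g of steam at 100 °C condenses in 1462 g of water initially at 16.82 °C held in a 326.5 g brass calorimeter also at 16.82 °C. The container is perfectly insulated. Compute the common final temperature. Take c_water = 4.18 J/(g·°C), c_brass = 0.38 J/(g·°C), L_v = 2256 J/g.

T_f ≈ 32.0 °C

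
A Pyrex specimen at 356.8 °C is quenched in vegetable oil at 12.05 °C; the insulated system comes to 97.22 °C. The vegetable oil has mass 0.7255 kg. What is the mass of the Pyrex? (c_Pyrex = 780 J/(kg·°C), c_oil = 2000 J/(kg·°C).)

Heat lost by the Pyrex = heat gained by the oil:
m×780×(356.8 − 97.22) = 0.7255×2000×(97.22 − 12.05)
202472 m = 123582  ⇒  m ≈ 0.6104 kg

m ≈ 0.61 kg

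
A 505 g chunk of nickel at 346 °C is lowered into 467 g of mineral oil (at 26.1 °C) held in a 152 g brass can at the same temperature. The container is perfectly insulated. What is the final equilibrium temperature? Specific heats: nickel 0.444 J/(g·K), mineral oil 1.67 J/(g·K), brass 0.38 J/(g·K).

T_f ≈ 93.6 °C

Heat gained plus heat lost sum to zero:
505*0.444*(T − 346) + 467*1.67*(T − 26.1) + 152*0.38*(T − 26.1) = 0
(224.22 + 779.89 + 57.76) T = 224.22*346 + 779.89*26.1 + 57.76*26.1
T ≈ 93.65 °C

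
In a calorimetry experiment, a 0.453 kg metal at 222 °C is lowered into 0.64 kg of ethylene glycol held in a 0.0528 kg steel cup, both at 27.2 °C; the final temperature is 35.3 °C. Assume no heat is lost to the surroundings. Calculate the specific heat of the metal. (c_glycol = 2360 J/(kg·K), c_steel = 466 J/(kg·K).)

Setting the total heat transfer to zero:
0.453·c·(35.3 − 222) + 0.64·2360·(35.3 − 27.2) + 0.0528·466·(35.3 − 27.2) = 0
-84.58 c = -12434
c = -12434/-84.58 ≈ 147 J/(kg·K)

c ≈ 147 J/(kg·K)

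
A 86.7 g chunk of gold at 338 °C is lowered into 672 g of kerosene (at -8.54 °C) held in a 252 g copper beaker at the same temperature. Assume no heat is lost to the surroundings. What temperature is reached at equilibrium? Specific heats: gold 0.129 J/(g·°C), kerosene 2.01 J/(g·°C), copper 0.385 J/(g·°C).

T_f ≈ -5.9 °C

Taking heat into each body as positive, Σ m c ΔT = 0:
86.7×0.129×(T − 338) + 672×2.01×(T − (-8.54)) + 252×0.385×(T − (-8.54)) = 0
11.18(T − 338) + 1350.7(T − (-8.54)) + 97.02(T − (-8.54)) = 0
(11.18 + 1350.7 + 97.02) T = 11.18×338 + 1350.7×(-8.54) + 97.02×(-8.54)
T = -8583.4/1458.9 ≈ -5.88 °C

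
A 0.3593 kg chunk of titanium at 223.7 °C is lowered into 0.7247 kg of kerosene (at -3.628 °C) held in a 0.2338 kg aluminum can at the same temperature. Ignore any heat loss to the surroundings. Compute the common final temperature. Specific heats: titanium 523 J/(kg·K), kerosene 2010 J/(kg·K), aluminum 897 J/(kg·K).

T_f ≈ 19.4 °C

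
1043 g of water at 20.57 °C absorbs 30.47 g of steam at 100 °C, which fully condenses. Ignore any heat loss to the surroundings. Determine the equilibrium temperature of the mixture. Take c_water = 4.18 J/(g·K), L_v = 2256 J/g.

T_f ≈ 38.1 °C

Energy conservation, ΣQ = 0:
condense steam: −30.47·2256 = −68740; condensed water 100 °C→T: 127.36(T − 100); water warms: 1043·4.18·(T − 20.57) = 4359.7(T − 20.57)
4487.1 T = 68740 + 12736 + 89680 = 171157
T ≈ 38.14 °C (< 100 °C, so full condensation is consistent).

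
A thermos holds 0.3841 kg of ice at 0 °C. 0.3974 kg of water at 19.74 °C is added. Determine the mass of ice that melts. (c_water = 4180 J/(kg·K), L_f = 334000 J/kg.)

m_melted ≈ 0.0982 kg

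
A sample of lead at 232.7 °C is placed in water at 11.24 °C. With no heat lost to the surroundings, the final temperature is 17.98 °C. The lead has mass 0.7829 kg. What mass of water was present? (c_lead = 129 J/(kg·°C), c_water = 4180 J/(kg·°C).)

m ≈ 0.77 kg

Energy conservation, ΣQ = 0:
0.7829×129×(17.98 − 232.7) + m×4180×(17.98 − 11.24) = 0
28173 m = 21685
m = 21685/28173 ≈ 0.7697 kg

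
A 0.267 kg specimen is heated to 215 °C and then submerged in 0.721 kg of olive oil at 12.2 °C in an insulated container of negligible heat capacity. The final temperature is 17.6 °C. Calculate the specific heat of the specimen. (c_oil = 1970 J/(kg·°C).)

c ≈ 146 J/(kg·°C)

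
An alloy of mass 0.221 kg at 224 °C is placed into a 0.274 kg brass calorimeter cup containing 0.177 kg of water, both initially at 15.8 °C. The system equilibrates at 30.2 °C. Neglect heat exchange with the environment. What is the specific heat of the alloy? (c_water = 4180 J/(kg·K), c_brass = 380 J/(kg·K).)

c ≈ 284 J/(kg·K)

Energy conservation, ΣQ = 0:
0.221·c·(30.2 − 224) + 0.177·4180·(30.2 − 15.8) + 0.274·380·(30.2 − 15.8) = 0
-42.83 c = -12153
c = -12153/-42.83 ≈ 283.8 J/(kg·K)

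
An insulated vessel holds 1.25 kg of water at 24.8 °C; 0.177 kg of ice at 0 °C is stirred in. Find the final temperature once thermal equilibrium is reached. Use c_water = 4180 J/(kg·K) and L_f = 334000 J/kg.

T_f ≈ 11.8 °C

Energy conservation, ΣQ = 0:
latent heat to melt: 0.177×334000 = 59118; warm the meltwater: 739.86 T; water: 5225(T − 24.8)
5964.9 T = 129580 − 59118 = 70462
T ≈ 11.81 °C. Since T > 0 °C, the all-ice-melts assumption holds.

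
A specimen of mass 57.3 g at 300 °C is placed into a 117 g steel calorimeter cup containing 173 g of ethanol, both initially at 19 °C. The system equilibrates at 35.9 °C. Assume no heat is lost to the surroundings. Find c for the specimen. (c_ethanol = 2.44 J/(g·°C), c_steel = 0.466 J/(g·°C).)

c ≈ 0.532 J/(g·°C)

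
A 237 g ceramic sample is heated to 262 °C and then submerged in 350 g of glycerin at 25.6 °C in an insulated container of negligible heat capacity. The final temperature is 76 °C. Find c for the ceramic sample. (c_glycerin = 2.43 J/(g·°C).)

c ≈ 0.972 J/(g·°C)

m_s c (T_s − T_f) = m_glycerin c_glycerin (T_f − T_0):
237·c·(262 − 76) = 350·2.43·(76 − 25.6)
44082 c = 42865  ⇒  c ≈ 0.9724 J/(g·°C)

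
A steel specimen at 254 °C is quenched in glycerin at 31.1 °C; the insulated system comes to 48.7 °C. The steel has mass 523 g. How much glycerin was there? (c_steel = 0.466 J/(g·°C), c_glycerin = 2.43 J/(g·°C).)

m ≈ 1170 g

Heat lost by the steel = heat gained by the glycerin:
523·0.466·(254 − 48.7) = m·2.43·(48.7 − 31.1)
42.77 m = 50035  ⇒  m ≈ 1170 g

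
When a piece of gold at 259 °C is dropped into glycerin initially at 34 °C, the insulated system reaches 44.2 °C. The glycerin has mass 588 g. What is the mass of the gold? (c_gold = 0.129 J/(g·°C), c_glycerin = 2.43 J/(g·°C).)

|Q_gold| = |Q_glycerin|:
m·0.129·(259 − 44.2) = 588·2.43·(44.2 − 34)
27.71 m = 14574  ⇒  m ≈ 526 g

m ≈ 526 g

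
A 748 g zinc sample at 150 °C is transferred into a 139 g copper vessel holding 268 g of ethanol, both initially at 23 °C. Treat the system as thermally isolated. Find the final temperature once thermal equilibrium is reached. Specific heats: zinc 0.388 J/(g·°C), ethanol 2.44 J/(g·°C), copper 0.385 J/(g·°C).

T_f ≈ 59.9 °C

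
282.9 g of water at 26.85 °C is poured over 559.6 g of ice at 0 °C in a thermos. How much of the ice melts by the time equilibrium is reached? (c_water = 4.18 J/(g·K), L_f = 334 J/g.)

m_melted ≈ 95.1 g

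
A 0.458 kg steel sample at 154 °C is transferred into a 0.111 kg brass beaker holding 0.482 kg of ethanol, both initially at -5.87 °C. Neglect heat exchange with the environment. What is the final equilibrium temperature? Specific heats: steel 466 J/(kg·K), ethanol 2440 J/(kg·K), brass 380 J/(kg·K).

Heat gained plus heat lost sum to zero:
0.458·466·(T − 154) + 0.482·2440·(T − (-5.87)) + 0.111·380·(T − (-5.87)) = 0
213.43(T − 154) + 1176.1(T − (-5.87)) + 42.18(T − (-5.87)) = 0
1431.7 T = 25717
T ≈ 17.96 °C

T_f ≈ 18.0 °C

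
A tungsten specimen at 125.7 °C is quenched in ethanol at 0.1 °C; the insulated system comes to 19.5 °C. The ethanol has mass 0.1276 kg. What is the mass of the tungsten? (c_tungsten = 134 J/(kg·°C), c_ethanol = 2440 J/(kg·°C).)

m ≈ 0.424 kg

|Q_tungsten| = |Q_ethanol|:
m×134×(125.7 − 19.5) = 0.1276×2440×(19.5 − 0.1)
14231 m = 6040.1  ⇒  m ≈ 0.4244 kg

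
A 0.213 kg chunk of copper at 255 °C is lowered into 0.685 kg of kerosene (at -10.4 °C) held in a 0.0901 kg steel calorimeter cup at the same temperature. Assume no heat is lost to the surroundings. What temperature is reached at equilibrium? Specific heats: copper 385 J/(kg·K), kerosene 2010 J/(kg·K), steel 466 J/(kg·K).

T_f ≈ 4.1 °C

T_f is the heat-capacity-weighted average of the initial temperatures:
T_f = (82×255 + 1376.9×(-10.4) + 41.99×(-10.4)) / (82 + 1376.9 + 41.99)
    = 6155.4 / 1500.8 ≈ 4.10 °C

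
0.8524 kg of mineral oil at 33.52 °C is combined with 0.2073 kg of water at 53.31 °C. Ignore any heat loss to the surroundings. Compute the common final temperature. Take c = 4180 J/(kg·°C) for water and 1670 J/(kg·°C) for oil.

T_f ≈ 41.0 °C

|Q_water| = |Q_oil|:
0.2073*4180*(53.31 − T) = 0.8524*1670*(T − 33.52)
866.51(53.31 − T) = 1423.5(T − 33.52)
2290 T = 93910  ⇒  T ≈ 41.01 °C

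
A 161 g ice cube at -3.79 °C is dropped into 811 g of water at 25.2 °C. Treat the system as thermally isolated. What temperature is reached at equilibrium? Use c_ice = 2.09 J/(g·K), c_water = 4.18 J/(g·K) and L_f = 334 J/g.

Taking heat into each body as positive, Σ m c ΔT = 0:
warm ice to 0 °C: 161×2.09×(0 − (-3.79)) = 1275.3
  latent heat to melt: 161×334 = 53774
  meltwater 0→T: 161×4.18×T = 672.98 T
  water cools: 811×4.18×(T − 25.2) = 3390(T − 25.2)
4063 T = 85427 − 55049 = 30378
T ≈ 7.48 °C. Since T > 0 °C, the all-ice-melts assumption holds.

T_f ≈ 7.5 °C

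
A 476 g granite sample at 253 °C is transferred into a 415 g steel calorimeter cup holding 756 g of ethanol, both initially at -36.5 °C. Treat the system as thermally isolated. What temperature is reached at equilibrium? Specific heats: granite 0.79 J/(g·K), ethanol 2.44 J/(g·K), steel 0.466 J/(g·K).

T_f ≈ 8.6 °C

Net heat exchanged in the isolated system is zero:
476×0.79×(T − 253) + 756×2.44×(T − (-36.5)) + 415×0.466×(T − (-36.5)) = 0
376.04(T − 253) + 1844.6(T − (-36.5)) + 193.39(T − (-36.5)) = 0
2414.1 T = 20750
T ≈ 8.60 °C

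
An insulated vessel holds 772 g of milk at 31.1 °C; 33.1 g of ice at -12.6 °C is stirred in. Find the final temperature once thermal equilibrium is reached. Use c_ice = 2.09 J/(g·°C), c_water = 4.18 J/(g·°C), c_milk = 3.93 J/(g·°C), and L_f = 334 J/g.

Let T be the final temperature. ΣQ_i = 0:
ice -12.6→0 °C: 33.1·2.09·12.6 = 871.66; fusion: m_ice L_f = 33.1·334 = 11055; warm the meltwater: 138.36 T; milk: 3034(T − 31.1)
3172.3 T = 94356 − 11927 = 82429
T ≈ 25.98 °C — above 0 °C, consistent with complete melting.

T_f ≈ 26.0 °C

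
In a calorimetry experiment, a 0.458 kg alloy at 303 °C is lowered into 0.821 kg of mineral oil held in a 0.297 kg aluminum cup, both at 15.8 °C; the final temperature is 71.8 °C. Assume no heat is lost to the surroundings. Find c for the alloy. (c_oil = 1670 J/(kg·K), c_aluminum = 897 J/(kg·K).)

c ≈ 866 J/(kg·K)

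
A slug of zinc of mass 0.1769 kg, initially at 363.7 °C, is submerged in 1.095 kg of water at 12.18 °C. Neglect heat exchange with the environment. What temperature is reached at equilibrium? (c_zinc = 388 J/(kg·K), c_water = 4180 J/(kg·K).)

T_f ≈ 17.4 °C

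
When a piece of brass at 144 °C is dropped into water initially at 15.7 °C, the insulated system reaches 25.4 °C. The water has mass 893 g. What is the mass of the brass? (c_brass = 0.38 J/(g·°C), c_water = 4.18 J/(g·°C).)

Heat lost by the brass = heat gained by the water:
m·0.38·(144 − 25.4) = 893·4.18·(25.4 − 15.7)
45.07 m = 36208  ⇒  m ≈ 803.4 g

m ≈ 803 g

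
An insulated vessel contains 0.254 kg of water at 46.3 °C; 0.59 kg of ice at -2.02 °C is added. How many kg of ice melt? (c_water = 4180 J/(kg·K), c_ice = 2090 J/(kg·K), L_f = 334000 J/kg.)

m_melted ≈ 0.14 kg

Water can give up m c ΔT = 0.254·4180·46.3 = 49158 J before reaching 0 °C.
Warming the ice to 0 °C takes 0.59·2090·2.02 = 2490.9 J, leaving 46667 J for melting.
Fully melting the ice requires m_ice L_f = 0.59·334000 = 197060 J.
That's not enough to melt it all — equilibrium is at 0 °C with ice remaining.
m_melt = 46667 / L_f = 0.1397 kg.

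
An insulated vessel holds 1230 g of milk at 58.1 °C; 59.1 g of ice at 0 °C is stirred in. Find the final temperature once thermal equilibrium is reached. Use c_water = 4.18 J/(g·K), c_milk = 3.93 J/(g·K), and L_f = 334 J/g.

T_f ≈ 51.4 °C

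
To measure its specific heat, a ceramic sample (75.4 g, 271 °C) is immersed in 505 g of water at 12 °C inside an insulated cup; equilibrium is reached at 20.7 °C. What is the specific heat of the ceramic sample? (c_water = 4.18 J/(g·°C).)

c ≈ 0.973 J/(g·°C)

m_s c (T_s − T_f) = m_water c_water (T_f − T_0):
75.4·c·(271 − 20.7) = 505·4.18·(20.7 − 12)
18873 c = 18365  ⇒  c ≈ 0.9731 J/(g·°C)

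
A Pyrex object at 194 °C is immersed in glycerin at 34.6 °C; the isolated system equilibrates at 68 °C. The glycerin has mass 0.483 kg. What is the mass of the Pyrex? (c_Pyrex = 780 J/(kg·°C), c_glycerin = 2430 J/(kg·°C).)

m ≈ 0.399 kg

|Q_Pyrex| = |Q_glycerin|:
m×780×(194 − 68) = 0.483×2430×(68 − 34.6)
98280 m = 39201  ⇒  m ≈ 0.3989 kg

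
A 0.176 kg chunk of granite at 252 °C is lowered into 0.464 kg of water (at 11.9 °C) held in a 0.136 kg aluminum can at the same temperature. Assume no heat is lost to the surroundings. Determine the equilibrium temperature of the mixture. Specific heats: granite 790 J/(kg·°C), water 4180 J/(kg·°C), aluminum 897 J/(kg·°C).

T_f ≈ 27.1 °C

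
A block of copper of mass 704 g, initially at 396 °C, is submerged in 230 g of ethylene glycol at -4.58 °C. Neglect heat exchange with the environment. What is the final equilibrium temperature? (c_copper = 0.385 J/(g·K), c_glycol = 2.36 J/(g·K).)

T_f is the heat-capacity-weighted average of the initial temperatures:
T_f = (271.04*396 + 542.8*(-4.58)) / (271.04 + 542.8)
    = 104846 / 813.84 ≈ 128.83 °C

T_f ≈ 128.8 °C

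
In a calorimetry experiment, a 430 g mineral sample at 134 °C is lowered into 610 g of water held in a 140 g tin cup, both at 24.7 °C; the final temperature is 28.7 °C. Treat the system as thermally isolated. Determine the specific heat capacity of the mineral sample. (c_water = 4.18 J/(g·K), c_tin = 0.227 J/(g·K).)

Taking heat into each body as positive, Σ m c ΔT = 0:
430·c·(28.7 − 134) + 610·4.18·(28.7 − 24.7) + 140·0.227·(28.7 − 24.7) = 0
-45279 c = -10326
c = -10326/-45279 ≈ 0.2281 J/(g·K)

c ≈ 0.228 J/(g·K)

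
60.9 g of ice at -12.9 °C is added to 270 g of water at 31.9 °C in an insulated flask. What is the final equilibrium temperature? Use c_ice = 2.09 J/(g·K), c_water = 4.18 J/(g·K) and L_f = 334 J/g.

Taking heat into each body as positive, Σ m c ΔT = 0:
warm ice to 0 °C: 60.9×2.09×(0 − (-12.9)) = 1641.9; latent heat to melt: 60.9×334 = 20341; meltwater 0→T: 60.9×4.18×T = 254.56 T; water: 1128.6(T − 31.9)
1383.2 T = 36002 − 21983 = 14020
T ≈ 10.14 °C. Since T > 0 °C, the all-ice-melts assumption holds.

T_f ≈ 10.1 °C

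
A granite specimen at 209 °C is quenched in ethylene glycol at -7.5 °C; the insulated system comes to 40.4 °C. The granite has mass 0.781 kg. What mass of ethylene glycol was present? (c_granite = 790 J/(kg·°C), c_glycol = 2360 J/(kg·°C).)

Taking heat into each body as positive, Σ m c ΔT = 0:
0.781×790×(40.4 − 209) + m×2360×(40.4 − (-7.5)) = 0
113044 m = 104025
m = 104025/113044 ≈ 0.9202 kg

m ≈ 0.92 kg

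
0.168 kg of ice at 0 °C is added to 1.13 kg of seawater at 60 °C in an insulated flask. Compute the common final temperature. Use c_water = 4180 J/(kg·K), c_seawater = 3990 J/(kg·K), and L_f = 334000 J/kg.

T_f ≈ 41.1 °C

Setting the total heat transfer to zero:
fusion: m_ice L_f = 0.168·334000 = 56112
  warm the meltwater: 702.24 T
  seawater cools: 1.13·3990·(T − 60) = 4508.7(T − 60)
5210.9 T = 270522 − 56112 = 214410
T ≈ 41.15 °C — above 0 °C, consistent with complete melting.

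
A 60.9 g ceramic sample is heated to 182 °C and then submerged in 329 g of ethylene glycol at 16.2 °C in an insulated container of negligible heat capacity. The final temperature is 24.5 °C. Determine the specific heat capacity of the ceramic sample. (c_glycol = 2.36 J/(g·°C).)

Setting the total heat transfer to zero:
60.9·c·(24.5 − 182) + 329·2.36·(24.5 − 16.2) = 0
-9591.8 c = -6444.5
c = -6444.5/-9591.8 ≈ 0.6719 J/(g·°C)

c ≈ 0.672 J/(g·°C)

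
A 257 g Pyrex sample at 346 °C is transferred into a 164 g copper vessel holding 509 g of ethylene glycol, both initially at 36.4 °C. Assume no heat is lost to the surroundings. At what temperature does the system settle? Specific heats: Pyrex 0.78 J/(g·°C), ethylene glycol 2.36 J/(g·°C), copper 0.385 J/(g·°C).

Net heat exchanged in the isolated system is zero:
257×0.78×(T − 346) + 509×2.36×(T − 36.4) + 164×0.385×(T − 36.4) = 0
200.46(T − 346) + 1201.2(T − 36.4) + 63.14(T − 36.4) = 0
(200.46 + 1201.2 + 63.14) T = 200.46×346 + 1201.2×36.4 + 63.14×36.4
T ≈ 78.77 °C

T_f ≈ 78.8 °C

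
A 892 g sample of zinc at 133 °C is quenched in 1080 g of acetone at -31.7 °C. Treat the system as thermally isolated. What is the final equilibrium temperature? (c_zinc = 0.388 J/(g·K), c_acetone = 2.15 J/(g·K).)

Let T be the final temperature. ΣQ_i = 0:
892×0.388×(T − 133) + 1080×2.15×(T − (-31.7)) = 0
346.1(T − 133) + 2322(T − (-31.7)) = 0
(346.1 + 2322) T = 346.1×133 + 2322×(-31.7)
T = -27577 / 2668.1 = -10.3 °C

T_f ≈ -10.3 °C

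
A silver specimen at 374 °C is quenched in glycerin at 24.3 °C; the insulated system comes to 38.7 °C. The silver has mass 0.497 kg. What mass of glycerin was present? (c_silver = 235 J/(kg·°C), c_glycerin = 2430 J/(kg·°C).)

m ≈ 1.12 kg

Taking heat into each body as positive, Σ m c ΔT = 0:
0.497·235·(38.7 − 374) + m·2430·(38.7 − 24.3) = 0
34992 m = 39161
m = 39161/34992 ≈ 1.119 kg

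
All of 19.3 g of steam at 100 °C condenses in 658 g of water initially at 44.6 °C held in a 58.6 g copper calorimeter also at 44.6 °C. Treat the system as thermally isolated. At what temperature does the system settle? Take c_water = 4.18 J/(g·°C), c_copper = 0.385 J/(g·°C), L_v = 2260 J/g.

T_f ≈ 61.5 °C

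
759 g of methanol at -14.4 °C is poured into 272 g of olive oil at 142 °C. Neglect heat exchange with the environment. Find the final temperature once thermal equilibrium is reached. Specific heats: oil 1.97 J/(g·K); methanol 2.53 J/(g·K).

T_f ≈ 19.7 °C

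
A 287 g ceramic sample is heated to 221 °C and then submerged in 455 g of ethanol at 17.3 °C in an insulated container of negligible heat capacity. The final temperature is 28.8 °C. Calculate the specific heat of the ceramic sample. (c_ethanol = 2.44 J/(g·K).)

c ≈ 0.231 J/(g·K)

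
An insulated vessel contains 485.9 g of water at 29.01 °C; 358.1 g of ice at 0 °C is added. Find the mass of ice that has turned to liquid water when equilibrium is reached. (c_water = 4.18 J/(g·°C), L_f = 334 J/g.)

m_melted ≈ 176 g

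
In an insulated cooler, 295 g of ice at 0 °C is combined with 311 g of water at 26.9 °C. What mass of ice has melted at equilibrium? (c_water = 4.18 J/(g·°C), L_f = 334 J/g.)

Water can give up m c ΔT = 311×4.18×26.9 = 34969 J before reaching 0 °C.
Melting all 295 g of ice would need 295×334 = 98530 J.
34969 J < 98530 J, so only part of the ice melts and the system sits at 0 °C.
m_melt = 34969 / L_f = 104.7 g.

m_melted ≈ 105 g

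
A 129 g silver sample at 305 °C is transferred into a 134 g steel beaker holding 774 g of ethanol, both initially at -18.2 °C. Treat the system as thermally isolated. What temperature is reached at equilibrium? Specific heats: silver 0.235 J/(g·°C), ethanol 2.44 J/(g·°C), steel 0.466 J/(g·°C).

T_f ≈ -13.3 °C

Heat gained plus heat lost sum to zero:
129·0.235·(T − 305) + 774·2.44·(T − (-18.2)) + 134·0.466·(T − (-18.2)) = 0
(30.31 + 1888.6 + 62.44) T = 30.31·305 + 1888.6·(-18.2) + 62.44·(-18.2)
T = -26262/1981.3 ≈ -13.25 °C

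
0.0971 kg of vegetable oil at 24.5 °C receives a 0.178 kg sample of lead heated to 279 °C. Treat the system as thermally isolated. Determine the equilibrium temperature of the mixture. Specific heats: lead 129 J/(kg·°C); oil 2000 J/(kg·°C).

T_f ≈ 51.4 °C

Set heat shed by the hot body equal to heat absorbed by the cold body:
0.178·129·(279 − T) = 0.0971·2000·(T − 24.5)
22.96(279 − T) = 194.2(T − 24.5)
217.16 T = 11164  ⇒  T ≈ 51.41 °C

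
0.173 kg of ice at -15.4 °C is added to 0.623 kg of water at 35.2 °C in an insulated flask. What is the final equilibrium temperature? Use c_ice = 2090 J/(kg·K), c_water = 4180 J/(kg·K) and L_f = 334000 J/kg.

T_f ≈ 8.5 °C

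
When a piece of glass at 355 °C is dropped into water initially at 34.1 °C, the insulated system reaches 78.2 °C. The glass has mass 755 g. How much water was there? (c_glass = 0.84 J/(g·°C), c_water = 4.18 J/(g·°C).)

m ≈ 952 g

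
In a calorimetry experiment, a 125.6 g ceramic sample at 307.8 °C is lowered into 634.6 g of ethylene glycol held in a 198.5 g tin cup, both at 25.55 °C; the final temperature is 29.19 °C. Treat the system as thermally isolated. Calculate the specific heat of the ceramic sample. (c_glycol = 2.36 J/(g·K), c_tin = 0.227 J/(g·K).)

c ≈ 0.16 J/(g·K)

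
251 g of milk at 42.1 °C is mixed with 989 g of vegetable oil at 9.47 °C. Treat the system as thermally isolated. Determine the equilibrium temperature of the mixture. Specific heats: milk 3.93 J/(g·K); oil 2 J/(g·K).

T_f ≈ 20.3 °C

With ΣQ=0 the equilibrium temperature is the m·c-weighted mean:
T_f = (986.43*42.1 + 1978*9.47) / (986.43 + 1978)
    = 60260 / 2964.4 ≈ 20.33 °C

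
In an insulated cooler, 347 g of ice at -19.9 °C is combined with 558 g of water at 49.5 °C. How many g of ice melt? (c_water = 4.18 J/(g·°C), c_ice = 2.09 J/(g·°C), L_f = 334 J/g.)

Water can give up m c ΔT = 558×4.18×49.5 = 115456 J before reaching 0 °C.
Of that, 347×2.09×19.9 = 14432 J goes to bring the ice to 0 °C, leaving 101024 J.
To melt every bit of ice: 347×334 = 115898 J.
101024 J < 115898 J, so only part of the ice melts and the system sits at 0 °C.
m_melt = 101024 / L_f = 302.5 g.

m_melted ≈ 302 g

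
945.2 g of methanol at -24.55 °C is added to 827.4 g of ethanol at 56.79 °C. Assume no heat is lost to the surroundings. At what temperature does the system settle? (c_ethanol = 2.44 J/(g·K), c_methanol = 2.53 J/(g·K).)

T_f ≈ 12.7 °C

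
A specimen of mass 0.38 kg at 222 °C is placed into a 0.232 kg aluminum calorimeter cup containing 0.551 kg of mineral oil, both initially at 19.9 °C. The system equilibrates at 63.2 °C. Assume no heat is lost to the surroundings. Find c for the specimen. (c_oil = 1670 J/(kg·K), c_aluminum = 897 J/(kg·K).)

c ≈ 810 J/(kg·K)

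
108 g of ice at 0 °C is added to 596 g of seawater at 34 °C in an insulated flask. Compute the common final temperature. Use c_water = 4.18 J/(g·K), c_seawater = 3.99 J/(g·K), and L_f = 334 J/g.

T_f ≈ 15.8 °C

Energy balance with sensible and latent terms:
melt ice: 108×334 = 36072
  warm the meltwater: 451.44 T
  seawater: 2378(T − 34)
2829.5 T = 80853 − 36072 = 44781
T ≈ 15.83 °C. Since T > 0 °C, the all-ice-melts assumption holds.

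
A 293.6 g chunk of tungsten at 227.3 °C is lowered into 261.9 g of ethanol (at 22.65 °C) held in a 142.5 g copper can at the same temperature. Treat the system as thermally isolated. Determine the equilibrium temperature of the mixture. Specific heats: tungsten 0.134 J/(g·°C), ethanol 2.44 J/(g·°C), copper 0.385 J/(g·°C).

T_f ≈ 33.6 °C

Energy conservation, ΣQ = 0:
293.6*0.134*(T − 227.3) + 261.9*2.44*(T − 22.65) + 142.5*0.385*(T − 22.65) = 0
39.34(T − 227.3) + 639.04(T − 22.65) + 54.86(T − 22.65) = 0
(39.34 + 639.04 + 54.86) T = 39.34*227.3 + 639.04*22.65 + 54.86*22.65
T ≈ 33.63 °C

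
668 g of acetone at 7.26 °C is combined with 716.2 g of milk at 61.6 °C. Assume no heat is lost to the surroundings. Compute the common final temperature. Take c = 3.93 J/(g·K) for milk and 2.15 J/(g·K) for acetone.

T_f ≈ 43.2 °C

Energy conservation, ΣQ = 0:
716.2×3.93×(T − 61.6) + 668×2.15×(T − 7.26) = 0
2814.7(T − 61.6) + 1436.2(T − 7.26) = 0
4250.9 T = 183810
T = 183810/4250.9 ≈ 43.24 °C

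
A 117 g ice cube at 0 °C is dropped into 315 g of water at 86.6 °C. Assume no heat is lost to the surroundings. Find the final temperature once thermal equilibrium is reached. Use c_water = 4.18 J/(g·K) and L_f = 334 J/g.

T_f ≈ 41.5 °C

Taking heat into each body as positive, Σ m c ΔT = 0:
melt ice: 117×334 = 39078
  warm the meltwater: 489.06 T
  water cools: 315×4.18×(T − 86.6) = 1316.7(T − 86.6)
1805.8 T = 114026 − 39078 = 74948
T ≈ 41.51 °C — above 0 °C, consistent with complete melting.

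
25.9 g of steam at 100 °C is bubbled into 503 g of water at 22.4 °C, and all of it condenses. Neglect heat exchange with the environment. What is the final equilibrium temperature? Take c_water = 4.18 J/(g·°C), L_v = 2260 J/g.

T_f ≈ 52.7 °C

Sum of m c ΔT and latent-heat terms is zero:
latent heat released on condensation: 25.9×2260 = 58534; condensate cools 100→T: 25.9×4.18×(T − 100) = 108.26(T − 100); original water: 2102.5(T − 22.4)
2210.8 T = 58534 + 10826 + 47097 = 116457
T ≈ 52.68 °C (< 100 °C, so full condensation is consistent).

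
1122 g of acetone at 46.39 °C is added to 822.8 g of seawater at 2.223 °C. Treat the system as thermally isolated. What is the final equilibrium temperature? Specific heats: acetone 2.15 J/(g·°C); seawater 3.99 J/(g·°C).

Set heat shed by the hot body equal to heat absorbed by the cold body:
1122×2.15×(46.39 − T) = 822.8×3.99×(T − 2.223)
2412.3(46.39 − T) = 3283(T − 2.223)
5695.3 T = 119205  ⇒  T ≈ 20.93 °C

T_f ≈ 20.9 °C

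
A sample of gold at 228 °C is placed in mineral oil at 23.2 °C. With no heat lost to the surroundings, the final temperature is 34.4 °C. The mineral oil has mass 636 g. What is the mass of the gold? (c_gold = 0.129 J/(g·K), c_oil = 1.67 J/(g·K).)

m ≈ 476 g

Conservation of energy gives ΣQ = 0:
m×0.129×(34.4 − 228) + 636×1.67×(34.4 − 23.2) = 0
-24.97 m = -11896
m = -11896/-24.97 ≈ 476.3 g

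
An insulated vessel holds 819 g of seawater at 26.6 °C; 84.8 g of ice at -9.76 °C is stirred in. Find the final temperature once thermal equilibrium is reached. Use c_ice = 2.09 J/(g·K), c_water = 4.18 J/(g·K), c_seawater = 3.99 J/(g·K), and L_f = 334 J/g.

T_f ≈ 15.7 °C

Energy balance with sensible and latent terms:
ice -9.76→0 °C: 84.8×2.09×9.76 = 1729.8
  fusion: m_ice L_f = 84.8×334 = 28323
  warm the meltwater: 354.46 T
  seawater cools: 819×3.99×(T − 26.6) = 3267.8(T − 26.6)
3622.3 T = 86924 − 30053 = 56871
T ≈ 15.70 °C. Since T > 0 °C, the all-ice-melts assumption holds.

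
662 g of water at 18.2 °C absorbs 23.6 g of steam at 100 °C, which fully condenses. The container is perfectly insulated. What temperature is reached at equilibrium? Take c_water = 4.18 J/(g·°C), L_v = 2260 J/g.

Energy balance with sensible and latent terms:
condense steam: −23.6×2260 = −53336; condensate cools 100→T: 23.6×4.18×(T − 100) = 98.65(T − 100); original water: 2767.2(T − 18.2)
2865.8 T = 53336 + 9864.8 + 50362 = 113563
T ≈ 39.63 °C, under the boiling point, so the assumption holds.

T_f ≈ 39.6 °C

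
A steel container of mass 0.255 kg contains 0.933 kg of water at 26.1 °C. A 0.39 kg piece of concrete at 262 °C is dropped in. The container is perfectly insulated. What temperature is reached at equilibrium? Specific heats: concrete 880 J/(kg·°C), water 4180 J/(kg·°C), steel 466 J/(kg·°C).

T_f ≈ 44.7 °C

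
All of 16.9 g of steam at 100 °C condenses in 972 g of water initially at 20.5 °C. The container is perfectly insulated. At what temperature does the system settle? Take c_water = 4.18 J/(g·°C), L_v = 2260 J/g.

Sum of m c ΔT and latent-heat terms is zero:
steam→water at 100 °C releases m L_v = 16.9·2260 = 38194; condensed water 100 °C→T: 70.64(T − 100); original water: 4063(T − 20.5)
4133.6 T = 38194 + 7064.2 + 83291 = 128549
T ≈ 31.10 °C (< 100 °C, so full condensation is consistent).

T_f ≈ 31.1 °C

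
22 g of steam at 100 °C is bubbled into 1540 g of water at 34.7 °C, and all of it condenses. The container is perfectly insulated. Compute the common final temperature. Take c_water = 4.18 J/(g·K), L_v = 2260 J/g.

Net heat exchanged in the isolated system is zero:
steam→water at 100 °C releases m L_v = 22×2260 = 49720; condensate cools 100→T: 22×4.18×(T − 100) = 91.96(T − 100); original water: 6437.2(T − 34.7)
6529.2 T = 49720 + 9196 + 223371 = 282287
T ≈ 43.23 °C, under the boiling point, so the assumption holds.

T_f ≈ 43.2 °C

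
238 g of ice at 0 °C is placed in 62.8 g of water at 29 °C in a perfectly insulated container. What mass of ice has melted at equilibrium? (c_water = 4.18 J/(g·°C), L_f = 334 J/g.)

Cooling the water to 0 °C releases 62.8×4.18×29 = 7612.6 J.
To melt every bit of ice: 238×334 = 79492 J.
That's not enough to melt it all — equilibrium is at 0 °C with ice remaining.
m_melt = 7612.6 / L_f = 22.79 g.

m_melted ≈ 22.8 g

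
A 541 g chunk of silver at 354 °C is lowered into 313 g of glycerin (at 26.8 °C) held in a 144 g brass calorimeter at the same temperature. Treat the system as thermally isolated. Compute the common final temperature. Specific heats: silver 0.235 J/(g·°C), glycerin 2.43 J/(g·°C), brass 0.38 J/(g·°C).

Net heat exchanged in the isolated system is zero:
541×0.235×(T − 354) + 313×2.43×(T − 26.8) + 144×0.38×(T − 26.8) = 0
127.13(T − 354) + 760.59(T − 26.8) + 54.72(T − 26.8) = 0
(127.13 + 760.59 + 54.72) T = 127.13×354 + 760.59×26.8 + 54.72×26.8
T = 66856/942.45 ≈ 70.94 °C

T_f ≈ 70.9 °C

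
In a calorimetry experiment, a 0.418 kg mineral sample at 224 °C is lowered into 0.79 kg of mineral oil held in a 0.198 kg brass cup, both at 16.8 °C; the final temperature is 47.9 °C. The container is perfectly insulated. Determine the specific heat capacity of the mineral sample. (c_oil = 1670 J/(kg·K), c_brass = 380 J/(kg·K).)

Taking heat into each body as positive, Σ m c ΔT = 0:
0.418·c·(47.9 − 224) + 0.79·1670·(47.9 − 16.8) + 0.198·380·(47.9 − 16.8) = 0
-73.61 c = -43370
c = -43370/-73.61 ≈ 589.2 J/(kg·K)

c ≈ 589 J/(kg·K)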